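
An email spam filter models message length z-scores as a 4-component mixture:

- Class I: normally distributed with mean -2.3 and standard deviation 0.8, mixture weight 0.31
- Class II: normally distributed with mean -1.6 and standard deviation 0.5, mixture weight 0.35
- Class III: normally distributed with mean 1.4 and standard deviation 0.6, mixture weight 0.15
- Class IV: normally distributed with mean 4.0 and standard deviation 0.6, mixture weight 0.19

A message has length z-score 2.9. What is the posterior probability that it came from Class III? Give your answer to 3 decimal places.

0.157

P(component k | x) = π_k·f_k(x) / marginal(x), where marginal(x) = Σ_j π_j·f_j(x).
Evaluate each component's likelihood at the observed value:
  L_I = (1/(0.8·√(2π)))·exp(−(2.9−-2.3)²/(2·0.8²)) = 0.498678·exp(-21.12500) = 3.33695e-10
  L_II = (1/(0.5·√(2π)))·exp(−(2.9−-1.6)²/(2·0.5²)) = 0.797885·exp(-40.50000) = 2.05595e-18
  L_III = (1/(0.6·√(2π)))·exp(−(2.9−1.4)²/(2·0.6²)) = 0.664904·exp(-3.12500) = 0.0292138
  L_IV = (1/(0.6·√(2π)))·exp(−(2.9−4.0)²/(2·0.6²)) = 0.664904·exp(-1.68056) = 0.123852
Multiply by the mixture weights:
  π_I·L_I = 0.31 × 3.33695e-10 = 1.03445e-10
  π_II·L_II = 0.35 × 2.05595e-18 = 7.19584e-19
  π_III·L_III = 0.15 × 0.0292138 = 0.00438208
  π_IV·L_IV = 0.19 × 0.123852 = 0.0235319
Evidence: 1.03445e-10 + 7.19584e-19 + 0.00438208 + 0.0235319 = 0.0279139
So the posterior for Class III is 0.00438208 / 0.0279139 ≈ 0.157.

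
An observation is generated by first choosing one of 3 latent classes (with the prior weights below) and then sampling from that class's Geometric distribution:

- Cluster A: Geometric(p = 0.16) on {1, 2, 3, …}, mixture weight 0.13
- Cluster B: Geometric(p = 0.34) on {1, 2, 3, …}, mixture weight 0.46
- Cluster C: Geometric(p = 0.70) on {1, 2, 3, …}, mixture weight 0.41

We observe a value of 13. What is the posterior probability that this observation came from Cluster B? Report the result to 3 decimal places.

P(component k | x) = P(Z=k)·f_k(x) / marginal(x), where marginal(x) = Σ_j P(Z=j)·f_j(x).
Geometric probabilities:
  f_A = 0.16·(1−0.16)^12 = 0.16·0.12341 = 0.0197456
  f_B = 0.34·(1−0.34)^12 = 0.34·0.00683168 = 0.00232277
  f_C = 0.70·(1−0.70)^12 = 0.70·5.31441e-07 = 3.72009e-07
Weight by the priors:
  P(Z=A)·f_A = 0.13 × 0.0197456 = 0.00256693
  P(Z=B)·f_B = 0.46 × 0.00232277 = 0.00106847
  P(Z=C)·f_C = 0.41 × 3.72009e-07 = 1.52524e-07
Normaliser: 0.00256693 + 0.00106847 + 1.52524e-07 = 0.00363556
P(Cluster B | x) ≈ 0.294

0.294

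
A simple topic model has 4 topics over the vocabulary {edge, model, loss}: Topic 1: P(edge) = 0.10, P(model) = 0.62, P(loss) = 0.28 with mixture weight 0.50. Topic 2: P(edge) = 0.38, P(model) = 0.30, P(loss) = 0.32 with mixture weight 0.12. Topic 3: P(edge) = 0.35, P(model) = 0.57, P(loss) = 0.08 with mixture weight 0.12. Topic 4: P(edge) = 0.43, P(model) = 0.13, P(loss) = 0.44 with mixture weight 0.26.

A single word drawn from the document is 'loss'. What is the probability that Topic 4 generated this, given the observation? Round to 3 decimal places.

P(component k | x) = π_k·f_k(x) / marginal(x), where marginal(x) = Σ_j π_j·f_j(x).
Categorical probabilities:
  L_1 = 0.28
  L_2 = 0.32
  L_3 = 0.08
  L_4 = 0.44
Weight by the priors:
  π_1·L_1 = 0.50 × 0.28 = 0.14
  π_2·L_2 = 0.12 × 0.32 = 0.0384
  π_3·L_3 = 0.12 × 0.08 = 0.0096
  π_4·L_4 = 0.26 × 0.44 = 0.1144
Evidence: 0.14 + 0.0384 + 0.0096 + 0.1144 = 0.3024
So the posterior for Topic 4 is 0.1144 / 0.3024 ≈ 0.378.

0.378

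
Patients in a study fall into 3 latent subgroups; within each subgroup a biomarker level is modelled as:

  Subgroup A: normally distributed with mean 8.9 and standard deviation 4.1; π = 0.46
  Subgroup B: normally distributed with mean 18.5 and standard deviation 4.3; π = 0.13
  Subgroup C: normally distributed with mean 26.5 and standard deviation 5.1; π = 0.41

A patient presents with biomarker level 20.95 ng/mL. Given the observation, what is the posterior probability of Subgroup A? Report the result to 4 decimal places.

0.0208

By Bayes' theorem, P(k | x) = π_k f_k(x) / Σ_j π_j f_j(x).
Normal densities:
  f_A = 0.0012955
  f_B = 0.0788766
  f_C = 0.0432695
Weight by the priors:
  π_A·f_A = 0.46 × 0.0012955 = 0.000595931
  π_B·f_B = 0.13 × 0.0788766 = 0.010254
  π_C·f_C = 0.41 × 0.0432695 = 0.0177405
Sum: 0.000595931 + 0.010254 + 0.0177405 = 0.0285904
P(Subgroup A | 20.95 ng/mL) = 0.000595931 / 0.0285904 ≈ 0.0208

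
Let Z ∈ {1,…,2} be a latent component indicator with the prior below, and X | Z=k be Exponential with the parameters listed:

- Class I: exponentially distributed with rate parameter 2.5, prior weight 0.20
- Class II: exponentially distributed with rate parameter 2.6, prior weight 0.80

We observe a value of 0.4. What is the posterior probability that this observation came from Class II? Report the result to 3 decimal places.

The responsibility of component k is w_k f_k(x) divided by Σ_j w_j f_j(x).
Component likelihoods at x = 0.4:
  p_I = 0.919699
  p_II = 0.918982
Prior × likelihood for each component:
  w_I·p_I = 0.20 × 0.919699 = 0.18394
  w_II·p_II = 0.80 × 0.918982 = 0.735186
Marginal: 0.18394 + 0.735186 = 0.919125
P(Class II | data) ≈ 0.800

0.800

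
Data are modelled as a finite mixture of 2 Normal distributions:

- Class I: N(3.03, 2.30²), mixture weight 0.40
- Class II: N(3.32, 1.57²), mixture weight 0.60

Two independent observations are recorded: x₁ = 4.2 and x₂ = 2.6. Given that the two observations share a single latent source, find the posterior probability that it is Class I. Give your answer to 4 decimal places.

0.2585

Posterior ∝ prior × likelihood, so P(k | x) ∝ w_k f_k(x); normalise over all components.
Since both observations come from the same component, the likelihood for component k is f_k(x₁)·f_k(x₂).
  p_I = [(1/(2.30·√(2π)))·exp(−(4.2−3.03)²/(2·2.30²)) = 0.173453·exp(-0.12939) = 0.152402] × [0.170448] = 0.0259766
  p_II = [(1/(1.57·√(2π)))·exp(−(4.2−3.32)²/(2·1.57²)) = 0.254103·exp(-0.15709) = 0.217165] × [0.22874] = 0.0496742
Multiply by the mixture weights:
  w_I·p_I = 0.40 × 0.0259766 = 0.0103907
  w_II·p_II = 0.60 × 0.0496742 = 0.0298045
Normaliser: 0.0103907 + 0.0298045 = 0.0401952
P(Class I | x₁,x₂) = 0.0103907 / 0.0401952 ≈ 0.2585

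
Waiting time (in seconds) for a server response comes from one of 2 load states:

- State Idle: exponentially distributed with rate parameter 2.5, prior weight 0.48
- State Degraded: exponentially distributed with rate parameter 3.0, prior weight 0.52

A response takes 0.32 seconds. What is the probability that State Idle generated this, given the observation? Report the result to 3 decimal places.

0.474

The responsibility of component k is P(Z=k) f_k(x) divided by Σ_j P(Z=j) f_j(x).
Component likelihoods at x = 0.32 seconds:
  p_Idle = 1.12332
  p_Degraded = 1.14868
Unnormalised posteriors:
  P(Z=Idle)·p_Idle = 0.48 × 1.12332 = 0.539195
  P(Z=Degraded)·p_Degraded = 0.52 × 1.14868 = 0.597313
Marginal: 0.539195 + 0.597313 = 1.13651
So the posterior for State Idle is 0.539195 / 1.13651 ≈ 0.474.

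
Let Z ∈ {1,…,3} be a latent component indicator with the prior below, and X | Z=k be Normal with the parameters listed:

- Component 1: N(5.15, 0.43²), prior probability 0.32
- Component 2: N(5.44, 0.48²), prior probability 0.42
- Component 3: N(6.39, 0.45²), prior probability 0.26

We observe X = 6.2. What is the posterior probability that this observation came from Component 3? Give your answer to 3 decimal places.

By Bayes' theorem, P(k | x) = P(Z=k) f_k(x) / Σ_j P(Z=j) f_j(x).
Normal densities:
  p_1 = (1/(0.43·√(2π)))·exp(−(6.2−5.15)²/(2·0.43²)) = 0.927773·exp(-2.98134) = 0.047061
  p_2 = (1/(0.48·√(2π)))·exp(−(6.2−5.44)²/(2·0.48²)) = 0.831130·exp(-1.25347) = 0.237297
  p_3 = (1/(0.45·√(2π)))·exp(−(6.2−6.39)²/(2·0.45²)) = 0.886538·exp(-0.08914) = 0.810936
Prior × likelihood for each component:
  P(Z=1)·p_1 = 0.32 × 0.047061 = 0.0150595
  P(Z=2)·p_2 = 0.42 × 0.237297 = 0.0996649
  P(Z=3)·p_3 = 0.26 × 0.810936 = 0.210843
Marginal: 0.0150595 + 0.0996649 + 0.210843 = 0.325568
Responsibility of Component 3: 0.210843 / 0.325568 ≈ 0.648

0.648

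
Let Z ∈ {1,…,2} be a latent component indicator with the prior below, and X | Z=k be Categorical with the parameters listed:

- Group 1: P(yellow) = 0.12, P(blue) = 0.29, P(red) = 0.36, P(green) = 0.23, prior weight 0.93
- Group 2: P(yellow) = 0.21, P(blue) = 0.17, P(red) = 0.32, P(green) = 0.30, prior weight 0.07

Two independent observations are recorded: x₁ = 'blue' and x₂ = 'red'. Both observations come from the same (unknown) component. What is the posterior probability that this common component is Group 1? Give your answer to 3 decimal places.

0.962

The responsibility of component k is π_k f_k(x) divided by Σ_j π_j f_j(x).
Since both observations come from the same component, the likelihood for component k is f_k(x₁)·f_k(x₂).
  L_1 = [P(blue | comp) = 0.29] × [0.36] = 0.1044
  L_2 = [P(blue | comp) = 0.17] × [0.32] = 0.0544
Multiply by the mixture weights:
  π_1·L_1 = 0.93 × 0.1044 = 0.097092
  π_2·L_2 = 0.07 × 0.0544 = 0.003808
Evidence: 0.097092 + 0.003808 = 0.1009
So the posterior for Group 1 is 0.097092 / 0.1009 ≈ 0.962.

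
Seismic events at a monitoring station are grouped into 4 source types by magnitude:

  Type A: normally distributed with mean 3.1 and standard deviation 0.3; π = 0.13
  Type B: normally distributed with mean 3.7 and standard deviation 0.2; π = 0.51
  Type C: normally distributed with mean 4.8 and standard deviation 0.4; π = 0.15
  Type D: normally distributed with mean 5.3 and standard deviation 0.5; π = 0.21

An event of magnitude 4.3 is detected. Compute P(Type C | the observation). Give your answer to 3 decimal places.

0.668

P(component k | x) = w_k·f_k(x) / marginal(x), where marginal(x) = Σ_j w_j·f_j(x).
Evaluate each component's likelihood at the observed value:
  p_A = (1/(0.3·√(2π)))·exp(−(4.3−3.1)²/(2·0.3²)) = 1.329808·exp(-8.00000) = 0.000446101
  p_B = (1/(0.2·√(2π)))·exp(−(4.3−3.7)²/(2·0.2²)) = 1.994711·exp(-4.50000) = 0.0221592
  p_C = (1/(0.4·√(2π)))·exp(−(4.3−4.8)²/(2·0.4²)) = 0.997356·exp(-0.78125) = 0.456623
  p_D = (1/(0.5·√(2π)))·exp(−(4.3−5.3)²/(2·0.5²)) = 0.797885·exp(-2.00000) = 0.107982
Multiply by the mixture weights:
  w_A·p_A = 0.13 × 0.000446101 = 5.79931e-05
  w_B·p_B = 0.51 × 0.0221592 = 0.0113012
  w_C·p_C = 0.15 × 0.456623 = 0.0684934
  w_D·p_D = 0.21 × 0.107982 = 0.0226762
Denominator: 5.79931e-05 + 0.0113012 + 0.0684934 + 0.0226762 = 0.102529
P(Type C | the observation) = 0.0684934 / 0.102529 ≈ 0.668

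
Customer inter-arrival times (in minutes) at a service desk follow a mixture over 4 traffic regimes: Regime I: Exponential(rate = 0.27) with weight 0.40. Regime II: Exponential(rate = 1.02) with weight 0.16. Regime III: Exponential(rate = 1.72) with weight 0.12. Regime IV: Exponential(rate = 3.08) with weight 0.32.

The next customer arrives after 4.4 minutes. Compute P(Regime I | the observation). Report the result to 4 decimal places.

By Bayes' theorem, P(k | x) = w_k f_k(x) / Σ_j w_j f_j(x).
Component likelihoods at x = 4.4 minutes:
  L_I = 0.27·e^(−0.27·4.4) = 0.27·e^(−1.1880) = 0.0823042
  L_II = 1.02·e^(−1.02·4.4) = 1.02·e^(−4.4880) = 0.011468
  L_III = 1.72·e^(−1.72·4.4) = 1.72·e^(−7.5680) = 0.000888767
  L_IV = 3.08·e^(−3.08·4.4) = 3.08·e^(−13.5520) = 4.00859e-06
Unnormalised posteriors:
  w_I·L_I = 0.40 × 0.0823042 = 0.0329217
  w_II·L_II = 0.16 × 0.011468 = 0.00183488
  w_III·L_III = 0.12 × 0.000888767 = 0.000106652
  w_IV·L_IV = 0.32 × 4.00859e-06 = 1.28275e-06
Denominator: 0.0329217 + 0.00183488 + 0.000106652 + 1.28275e-06 = 0.0348645
P(Regime I | 4.4 minutes) ≈ 0.9443

0.9443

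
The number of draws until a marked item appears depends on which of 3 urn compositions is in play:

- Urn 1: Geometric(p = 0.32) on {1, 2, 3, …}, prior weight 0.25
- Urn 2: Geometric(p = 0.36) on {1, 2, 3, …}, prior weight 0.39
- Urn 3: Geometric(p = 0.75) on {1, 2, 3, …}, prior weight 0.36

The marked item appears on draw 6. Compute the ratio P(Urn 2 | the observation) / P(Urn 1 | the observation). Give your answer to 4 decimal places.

1.2961

Since P(k|x) ∝ π_k f_k(x), the posterior odds are π_i f_i(x) / (π_j f_j(x)).
Geometric probabilities:
  f_1 = 0.32·(1−0.32)^5 = 0.32·0.145393 = 0.0465259
  f_2 = 0.36·(1−0.36)^5 = 0.36·0.107374 = 0.0386547
  f_3 = 0.75·(1−0.75)^5 = 0.75·0.000976562 = 0.000732422
Posterior odds = (π_2·f_2) / (π_1·f_1) = (0.39·0.0386547) / (0.25·0.0465259) = 0.0150753 / 0.0116315 ≈ 1.2961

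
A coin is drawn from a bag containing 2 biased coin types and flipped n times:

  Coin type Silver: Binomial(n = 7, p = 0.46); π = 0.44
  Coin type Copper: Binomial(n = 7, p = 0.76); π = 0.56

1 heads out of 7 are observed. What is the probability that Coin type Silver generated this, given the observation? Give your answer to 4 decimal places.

Posterior ∝ prior × likelihood, so P(k | x) ∝ π_k f_k(x); normalise over all components.
Component likelihoods at x = 1 heads out of 7:
  p_Silver = 0.0798396
  p_Copper = 0.00101667
Weight by the priors:
  π_Silver·p_Silver = 0.44 × 0.0798396 = 0.0351294
  π_Copper·p_Copper = 0.56 × 0.00101667 = 0.000569334
Marginal: 0.0351294 + 0.000569334 = 0.0356988
So the posterior for Coin type Silver is 0.0351294 / 0.0356988 ≈ 0.9841.

0.9841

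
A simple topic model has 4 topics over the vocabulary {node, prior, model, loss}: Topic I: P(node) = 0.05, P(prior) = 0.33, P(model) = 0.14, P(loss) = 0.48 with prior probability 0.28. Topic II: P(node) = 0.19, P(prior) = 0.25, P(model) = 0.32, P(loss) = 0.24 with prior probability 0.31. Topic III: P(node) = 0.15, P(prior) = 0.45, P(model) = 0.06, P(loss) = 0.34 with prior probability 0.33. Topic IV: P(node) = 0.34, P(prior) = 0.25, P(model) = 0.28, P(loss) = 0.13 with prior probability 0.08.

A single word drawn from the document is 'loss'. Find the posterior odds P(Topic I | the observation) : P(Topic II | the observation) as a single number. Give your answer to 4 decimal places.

Posterior odds = (π_i f_i(x)) / (π_j f_j(x)); the normalising sum cancels.
Component likelihoods at x = 'loss':
  f_I = 0.48
  f_II = 0.24
  f_III = 0.34
  f_IV = 0.13
Posterior odds = (π_I·f_I) / (π_II·f_II) = (0.28·0.48) / (0.31·0.24) = 0.1344 / 0.0744 ≈ 1.8065

1.8065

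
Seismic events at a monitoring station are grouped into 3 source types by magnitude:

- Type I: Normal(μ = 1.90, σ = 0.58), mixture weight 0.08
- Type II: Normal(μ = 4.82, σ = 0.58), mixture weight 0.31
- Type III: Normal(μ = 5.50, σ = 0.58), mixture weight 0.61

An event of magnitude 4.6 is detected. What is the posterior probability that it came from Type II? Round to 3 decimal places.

By Bayes' theorem, P(k | x) = π_k f_k(x) / Σ_j π_j f_j(x).
Evaluate each component's likelihood at the observed value:
  f_I = (1/(0.58·√(2π)))·exp(−(4.6−1.90)²/(2·0.58²)) = 0.687832·exp(-10.83532) = 1.35445e-05
  f_II = (1/(0.58·√(2π)))·exp(−(4.6−4.82)²/(2·0.58²)) = 0.687832·exp(-0.07194) = 0.640088
  f_III = (1/(0.58·√(2π)))·exp(−(4.6−5.50)²/(2·0.58²)) = 0.687832·exp(-1.20392) = 0.20636
Unnormalised posteriors:
  π_I·f_I = 0.08 × 1.35445e-05 = 1.08356e-06
  π_II·f_II = 0.31 × 0.640088 = 0.198427
  π_III·f_III = 0.61 × 0.20636 = 0.125879
Denominator: 1.08356e-06 + 0.198427 + 0.125879 = 0.324308
P(Type II | the observation) = 0.198427 / 0.324308 ≈ 0.612

0.612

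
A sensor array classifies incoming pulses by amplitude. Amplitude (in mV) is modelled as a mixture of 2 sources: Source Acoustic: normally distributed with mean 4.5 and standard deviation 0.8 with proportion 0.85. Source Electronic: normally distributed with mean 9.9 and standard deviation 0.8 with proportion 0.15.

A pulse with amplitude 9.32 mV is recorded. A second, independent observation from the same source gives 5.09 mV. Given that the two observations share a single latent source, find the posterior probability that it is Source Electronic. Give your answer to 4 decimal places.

0.1611

By Bayes' theorem, P(k | x) = π_k f_k(x) / Σ_j π_j f_j(x).
Since both observations come from the same component, the likelihood for component k is f_k(x₁)·f_k(x₂).
  f_Acoustic = [6.53491e-09] × [0.379938] = 2.48286e-09
  f_Electronic = [0.383426] × [7.04553e-09] = 2.70144e-09
Unnormalised posteriors:
  π_Acoustic·f_Acoustic = 0.85 × 2.48286e-09 = 2.11043e-09
  π_Electronic·f_Electronic = 0.15 × 2.70144e-09 = 4.05216e-10
Sum: 2.11043e-09 + 4.05216e-10 = 2.51565e-09
P(Source Electronic | data) ≈ 0.1611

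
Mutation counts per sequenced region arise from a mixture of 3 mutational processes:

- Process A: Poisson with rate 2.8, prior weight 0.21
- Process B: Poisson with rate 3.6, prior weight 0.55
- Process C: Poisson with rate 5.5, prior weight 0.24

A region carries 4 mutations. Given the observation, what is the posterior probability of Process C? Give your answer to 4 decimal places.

0.2134

The responsibility of component k is w_k f_k(x) divided by Σ_j w_j f_j(x).
Poisson probabilities:
  L_A = 0.155739
  L_B = 0.191222
  L_C = 0.155819
Multiply by the mixture weights:
  w_A·L_A = 0.21 × 0.155739 = 0.0327051
  w_B·L_B = 0.55 × 0.191222 = 0.105172
  w_C·L_C = 0.24 × 0.155819 = 0.0373965
Marginal: 0.0327051 + 0.105172 + 0.0373965 = 0.175274
P(Process C | x) = 0.0373965 / 0.175274 ≈ 0.2134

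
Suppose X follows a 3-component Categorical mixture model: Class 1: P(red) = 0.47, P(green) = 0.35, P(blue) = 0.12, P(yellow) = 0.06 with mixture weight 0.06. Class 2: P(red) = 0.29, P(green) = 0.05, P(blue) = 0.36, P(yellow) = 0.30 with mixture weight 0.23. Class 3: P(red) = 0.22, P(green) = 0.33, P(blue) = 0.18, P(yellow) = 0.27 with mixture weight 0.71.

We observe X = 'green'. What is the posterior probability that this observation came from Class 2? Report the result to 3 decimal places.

By Bayes' theorem, P(k | x) = π_k f_k(x) / Σ_j π_j f_j(x).
Component likelihoods at x = 'green':
  f_1 = 0.35
  f_2 = 0.05
  f_3 = 0.33
Multiply by the mixture weights:
  π_1·f_1 = 0.06 × 0.35 = 0.021
  π_2·f_2 = 0.23 × 0.05 = 0.0115
  π_3·f_3 = 0.71 × 0.33 = 0.2343
Sum: 0.021 + 0.0115 + 0.2343 = 0.2668
P(Class 2 | 'green') = 0.0115 / 0.2668 ≈ 0.043

0.043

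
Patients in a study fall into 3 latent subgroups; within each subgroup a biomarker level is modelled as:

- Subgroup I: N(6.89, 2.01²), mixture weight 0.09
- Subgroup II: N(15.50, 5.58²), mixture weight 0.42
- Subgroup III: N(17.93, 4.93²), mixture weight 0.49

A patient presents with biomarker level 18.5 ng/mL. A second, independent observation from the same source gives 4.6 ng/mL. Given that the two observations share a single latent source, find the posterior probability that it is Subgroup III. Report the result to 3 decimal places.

0.230

P(component k | x) = π_k·f_k(x) / marginal(x), where marginal(x) = Σ_j π_j·f_j(x).
Since both observations come from the same component, the likelihood for component k is f_k(x₁)·f_k(x₂).
  p_I = [1.12956e-08] × [0.103718] = 1.17156e-09
  p_II = [0.0618742] × [0.0106093] = 0.000656442
  p_III = [0.0803823] × [0.00209188] = 0.00016815
Weight by the priors:
  π_I·p_I = 0.09 × 1.17156e-09 = 1.0544e-10
  π_II·p_II = 0.42 × 0.000656442 = 0.000275706
  π_III·p_III = 0.49 × 0.00016815 = 8.23937e-05
Marginal: 1.0544e-10 + 0.000275706 + 8.23937e-05 = 0.0003581
Responsibility of Subgroup III: 8.23937e-05 / 0.0003581 ≈ 0.230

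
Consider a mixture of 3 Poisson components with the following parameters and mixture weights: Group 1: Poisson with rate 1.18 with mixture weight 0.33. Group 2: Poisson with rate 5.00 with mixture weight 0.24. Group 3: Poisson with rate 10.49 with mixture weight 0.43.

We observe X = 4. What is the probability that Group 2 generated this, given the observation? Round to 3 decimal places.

Posterior ∝ prior × likelihood, so P(k | x) ∝ P(Z=k) f_k(x); normalise over all components.
Component likelihoods at x = 4:
  f_1 = e^(−1.18)·1.18^4/4! = 0.0248227
  f_2 = e^(−5.00)·5.00^4/4! = 0.175467
  f_3 = e^(−10.49)·10.49^4/4! = 0.0140327
Multiply by the mixture weights:
  P(Z=1)·f_1 = 0.33 × 0.0248227 = 0.0081915
  P(Z=2)·f_2 = 0.24 × 0.175467 = 0.0421122
  P(Z=3)·f_3 = 0.43 × 0.0140327 = 0.00603407
Normaliser: 0.0081915 + 0.0421122 + 0.00603407 = 0.0563377
P(Group 2 | x) = 0.0421122 / 0.0563377 ≈ 0.747

0.747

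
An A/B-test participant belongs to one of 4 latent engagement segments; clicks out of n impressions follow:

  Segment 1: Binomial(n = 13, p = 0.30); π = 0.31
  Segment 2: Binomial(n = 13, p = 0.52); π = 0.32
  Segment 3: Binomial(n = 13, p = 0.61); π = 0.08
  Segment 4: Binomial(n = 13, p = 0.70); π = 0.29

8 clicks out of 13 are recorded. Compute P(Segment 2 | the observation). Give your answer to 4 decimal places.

Apply Bayes' rule: the posterior for each component is proportional to its prior times its likelihood at x.
Evaluate each component's likelihood at the observed value:
  p_1 = 0.0141918
  p_2 = 0.175312
  p_3 = 0.222608
  p_4 = 0.180289
Weight by the priors:
  w_1·p_1 = 0.31 × 0.0141918 = 0.00439947
  w_2·p_2 = 0.32 × 0.175312 = 0.0560998
  w_3·p_3 = 0.08 × 0.222608 = 0.0178086
  w_4·p_4 = 0.29 × 0.180289 = 0.0522838
Marginal: 0.00439947 + 0.0560998 + 0.0178086 + 0.0522838 = 0.130592
So the posterior for Segment 2 is 0.0560998 / 0.130592 ≈ 0.4296.

0.4296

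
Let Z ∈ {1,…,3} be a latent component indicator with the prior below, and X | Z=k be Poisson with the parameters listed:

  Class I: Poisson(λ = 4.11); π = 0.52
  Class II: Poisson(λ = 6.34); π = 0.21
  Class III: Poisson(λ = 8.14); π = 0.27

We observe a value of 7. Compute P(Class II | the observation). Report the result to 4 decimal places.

By Bayes' theorem, P(k | x) = P(Z=k) f_k(x) / Σ_j P(Z=j) f_j(x).
Poisson probabilities:
  p_I = 0.0644929
  p_II = 0.144134
  p_III = 0.13702
Prior × likelihood for each component:
  P(Z=I)·p_I = 0.52 × 0.0644929 = 0.0335363
  P(Z=II)·p_II = 0.21 × 0.144134 = 0.0302682
  P(Z=III)·p_III = 0.27 × 0.13702 = 0.0369953
Sum: 0.0335363 + 0.0302682 + 0.0369953 = 0.1008
P(Class II | the observation) = 0.0302682 / 0.1008 ≈ 0.3003

0.3003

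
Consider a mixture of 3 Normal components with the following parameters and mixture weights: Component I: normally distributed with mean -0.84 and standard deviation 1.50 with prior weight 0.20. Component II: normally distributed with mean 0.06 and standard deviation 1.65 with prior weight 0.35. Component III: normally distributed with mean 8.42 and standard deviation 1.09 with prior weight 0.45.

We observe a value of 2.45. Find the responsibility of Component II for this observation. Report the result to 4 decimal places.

0.8606

P(component k | x) = π_k·f_k(x) / marginal(x), where marginal(x) = Σ_j π_j·f_j(x).
Normal densities:
  L_I = 0.0239986
  L_II = 0.0846891
  L_III = 1.1206e-07
Prior × likelihood for each component:
  π_I·L_I = 0.20 × 0.0239986 = 0.00479972
  π_II·L_II = 0.35 × 0.0846891 = 0.0296412
  π_III·L_III = 0.45 × 1.1206e-07 = 5.04269e-08
Sum: 0.00479972 + 0.0296412 + 5.04269e-08 = 0.034441
P(Component II | x) = 0.0296412 / 0.034441 ≈ 0.8606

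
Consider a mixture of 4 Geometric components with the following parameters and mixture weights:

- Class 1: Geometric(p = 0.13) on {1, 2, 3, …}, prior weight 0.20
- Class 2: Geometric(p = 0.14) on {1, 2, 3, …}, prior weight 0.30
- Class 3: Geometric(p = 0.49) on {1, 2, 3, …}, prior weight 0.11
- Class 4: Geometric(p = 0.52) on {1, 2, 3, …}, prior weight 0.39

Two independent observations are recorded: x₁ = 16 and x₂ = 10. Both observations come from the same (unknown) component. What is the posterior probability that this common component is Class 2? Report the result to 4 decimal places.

By Bayes' theorem, P(k | x) = π_k f_k(x) / Σ_j π_j f_j(x).
Since both observations come from the same component, the likelihood for component k is f_k(x₁)·f_k(x₂).
  f_1 = [0.13·(1−0.13)^15 = 0.13·0.123819 = 0.0160965] × [0.0371207] = 0.000597515
  f_2 = [0.14·(1−0.14)^15 = 0.14·0.104106 = 0.0145749] × [0.0360258] = 0.000525072
  f_3 = [0.49·(1−0.49)^15 = 0.49·4.10726e-05 = 2.01256e-05] × [0.00114374] = 2.30185e-08
  f_4 = [0.52·(1−0.52)^15 = 0.52·1.65432e-05 = 8.60244e-06] × [0.000703355] = 6.05057e-09
Unnormalised posteriors:
  π_1·f_1 = 0.20 × 0.000597515 = 0.000119503
  π_2·f_2 = 0.30 × 0.000525072 = 0.000157522
  π_3·f_3 = 0.11 × 2.30185e-08 = 2.53203e-09
  π_4·f_4 = 0.39 × 6.05057e-09 = 2.35972e-09
Marginal: 0.000119503 + 0.000157522 + 2.53203e-09 + 2.35972e-09 = 0.000277029
Responsibility of Class 2: 0.000157522 / 0.000277029 ≈ 0.5686

0.5686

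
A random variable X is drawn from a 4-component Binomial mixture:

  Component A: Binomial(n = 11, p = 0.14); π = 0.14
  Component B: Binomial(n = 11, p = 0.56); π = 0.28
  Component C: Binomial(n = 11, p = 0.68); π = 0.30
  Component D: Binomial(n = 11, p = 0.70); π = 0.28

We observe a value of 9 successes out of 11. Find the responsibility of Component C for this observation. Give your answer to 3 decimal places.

P(component k | x) = π_k·f_k(x) / marginal(x), where marginal(x) = Σ_j π_j·f_j(x).
Component likelihoods at x = 9 successes out of 11:
  L_A = C(11,9)·0.14^9·0.86^2 = 55·2.0661e-08·0.7396 = 8.4045e-07
  L_B = C(11,9)·0.56^9·0.44^2 = 55·0.00541617·0.1936 = 0.0576714
  L_C = C(11,9)·0.68^9·0.32^2 = 55·0.0310871·0.1024 = 0.175083
  L_D = C(11,9)·0.70^9·0.30^2 = 55·0.0403536·0.09 = 0.19975
Prior × likelihood for each component:
  π_A·L_A = 0.14 × 8.4045e-07 = 1.17663e-07
  π_B·L_B = 0.28 × 0.0576714 = 0.016148
  π_C·L_C = 0.30 × 0.175083 = 0.0525248
  π_D·L_D = 0.28 × 0.19975 = 0.0559301
Evidence: 1.17663e-07 + 0.016148 + 0.0525248 + 0.0559301 = 0.124603
P(Component C | the observation) ≈ 0.422

0.422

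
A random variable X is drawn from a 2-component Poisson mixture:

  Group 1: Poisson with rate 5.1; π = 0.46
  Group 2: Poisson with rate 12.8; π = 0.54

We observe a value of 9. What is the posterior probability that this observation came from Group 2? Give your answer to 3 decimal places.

P(component k | x) = π_k·f_k(x) / marginal(x), where marginal(x) = Σ_j π_j·f_j(x).
Poisson probabilities:
  L_1 = e^(−5.1)·5.1^9/9! = 0.0392163
  L_2 = e^(−12.8)·12.8^9/9! = 0.0701709
Multiply by the mixture weights:
  π_1·L_1 = 0.46 × 0.0392163 = 0.0180395
  π_2·L_2 = 0.54 × 0.0701709 = 0.0378923
Sum: 0.0180395 + 0.0378923 = 0.0559318
Responsibility of Group 2: 0.0378923 / 0.0559318 ≈ 0.677

0.677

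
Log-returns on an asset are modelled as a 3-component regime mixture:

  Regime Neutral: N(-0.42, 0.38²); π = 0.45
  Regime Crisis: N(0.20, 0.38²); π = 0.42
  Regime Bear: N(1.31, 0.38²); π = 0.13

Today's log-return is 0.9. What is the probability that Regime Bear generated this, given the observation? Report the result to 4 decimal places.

0.4820

By Bayes' theorem, P(k | x) = π_k f_k(x) / Σ_j π_j f_j(x).
Evaluate each component's likelihood at the observed value:
  L_Neutral = (1/(0.38·√(2π)))·exp(−(0.9−-0.42)²/(2·0.38²)) = 1.049848·exp(-6.03324) = 0.00251723
  L_Crisis = (1/(0.38·√(2π)))·exp(−(0.9−0.20)²/(2·0.38²)) = 1.049848·exp(-1.69668) = 0.192429
  L_Bear = (1/(0.38·√(2π)))·exp(−(0.9−1.31)²/(2·0.38²)) = 1.049848·exp(-0.58206) = 0.586596
Multiply by the mixture weights:
  π_Neutral·L_Neutral = 0.45 × 0.00251723 = 0.00113275
  π_Crisis·L_Crisis = 0.42 × 0.192429 = 0.08082
  π_Bear·L_Bear = 0.13 × 0.586596 = 0.0762575
Normaliser: 0.00113275 + 0.08082 + 0.0762575 = 0.15821
So the posterior for Regime Bear is 0.0762575 / 0.15821 ≈ 0.4820.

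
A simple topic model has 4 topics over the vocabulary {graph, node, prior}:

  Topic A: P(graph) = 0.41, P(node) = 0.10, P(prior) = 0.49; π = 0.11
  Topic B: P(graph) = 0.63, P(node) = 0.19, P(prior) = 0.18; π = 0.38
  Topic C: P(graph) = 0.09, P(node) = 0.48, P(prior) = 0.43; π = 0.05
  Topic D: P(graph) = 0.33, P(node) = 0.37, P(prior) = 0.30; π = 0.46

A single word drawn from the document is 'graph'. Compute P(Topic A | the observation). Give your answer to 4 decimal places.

By Bayes' theorem, P(k | x) = P(Z=k) f_k(x) / Σ_j P(Z=j) f_j(x).
Categorical probabilities:
  f_A = P(graph | comp) = 0.41
  f_B = P(graph | comp) = 0.63
  f_C = P(graph | comp) = 0.09
  f_D = P(graph | comp) = 0.33
Multiply by the mixture weights:
  P(Z=A)·f_A = 0.11 × 0.41 = 0.0451
  P(Z=B)·f_B = 0.38 × 0.63 = 0.2394
  P(Z=C)·f_C = 0.05 × 0.09 = 0.0045
  P(Z=D)·f_D = 0.46 × 0.33 = 0.1518
Normaliser: 0.0451 + 0.2394 + 0.0045 + 0.1518 = 0.4408
Responsibility of Topic A: 0.0451 / 0.4408 ≈ 0.1023

0.1023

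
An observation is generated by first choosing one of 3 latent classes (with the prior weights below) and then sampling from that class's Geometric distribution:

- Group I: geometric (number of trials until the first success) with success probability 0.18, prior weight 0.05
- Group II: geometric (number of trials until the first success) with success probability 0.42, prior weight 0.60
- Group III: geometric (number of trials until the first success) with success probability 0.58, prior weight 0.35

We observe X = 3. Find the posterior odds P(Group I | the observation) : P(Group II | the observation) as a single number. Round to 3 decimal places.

Only the two components matter; the odds are (π_i f_i(x)) / (π_j f_j(x)).
Geometric probabilities:
  L_I = 0.18·(1−0.18)^2 = 0.18·0.6724 = 0.121032
  L_II = 0.42·(1−0.42)^2 = 0.42·0.3364 = 0.141288
  L_III = 0.58·(1−0.58)^2 = 0.58·0.1764 = 0.102312
Odds = (0.05/0.60) × (0.121032/0.141288) = 0.0833333 × 0.856633 ≈ 0.071

0.071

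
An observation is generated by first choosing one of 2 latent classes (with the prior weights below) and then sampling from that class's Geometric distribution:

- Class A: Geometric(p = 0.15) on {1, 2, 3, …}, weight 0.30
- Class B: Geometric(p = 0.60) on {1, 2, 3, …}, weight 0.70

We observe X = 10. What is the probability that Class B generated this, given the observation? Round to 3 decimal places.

Posterior ∝ prior × likelihood, so P(k | x) ∝ π_k f_k(x); normalise over all components.
Component likelihoods at x = 10:
  p_A = 0.15·(1−0.15)^9 = 0.15·0.231617 = 0.0347425
  p_B = 0.60·(1−0.60)^9 = 0.60·0.000262144 = 0.000157286
Unnormalised posteriors:
  π_A·p_A = 0.30 × 0.0347425 = 0.0104228
  π_B·p_B = 0.70 × 0.000157286 = 0.0001101
Evidence: 0.0104228 + 0.0001101 = 0.0105329
Responsibility of Class B: 0.0001101 / 0.0105329 ≈ 0.010

0.010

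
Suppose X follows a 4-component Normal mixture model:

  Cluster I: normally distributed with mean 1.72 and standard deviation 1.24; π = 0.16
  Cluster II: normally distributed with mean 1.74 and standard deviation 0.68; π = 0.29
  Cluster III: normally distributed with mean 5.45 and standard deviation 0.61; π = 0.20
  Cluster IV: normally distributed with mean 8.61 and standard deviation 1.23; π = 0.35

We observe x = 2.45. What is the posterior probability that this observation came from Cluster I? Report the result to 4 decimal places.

0.3050

P(component k | x) = P(Z=k)·f_k(x) / marginal(x), where marginal(x) = Σ_j P(Z=j)·f_j(x).
Component likelihoods at x = 2.45:
  f_I = (1/(1.24·√(2π)))·exp(−(2.45−1.72)²/(2·1.24²)) = 0.321728·exp(-0.17329) = 0.270539
  f_II = (1/(0.68·√(2π)))·exp(−(2.45−1.74)²/(2·0.68²)) = 0.586680·exp(-0.54509) = 0.340151
  f_III = (1/(0.61·√(2π)))·exp(−(2.45−5.45)²/(2·0.61²)) = 0.654004·exp(-12.09352) = 3.65957e-06
  f_IV = (1/(1.23·√(2π)))·exp(−(2.45−8.61)²/(2·1.23²)) = 0.324343·exp(-12.54068) = 1.16053e-06
Multiply by the mixture weights:
  P(Z=I)·f_I = 0.16 × 0.270539 = 0.0432862
  P(Z=II)·f_II = 0.29 × 0.340151 = 0.0986437
  P(Z=III)·f_III = 0.20 × 3.65957e-06 = 7.31914e-07
  P(Z=IV)·f_IV = 0.35 × 1.16053e-06 = 4.06185e-07
Marginal: 0.0432862 + 0.0986437 + 7.31914e-07 + 4.06185e-07 = 0.141931
So the posterior for Cluster I is 0.0432862 / 0.141931 ≈ 0.3050.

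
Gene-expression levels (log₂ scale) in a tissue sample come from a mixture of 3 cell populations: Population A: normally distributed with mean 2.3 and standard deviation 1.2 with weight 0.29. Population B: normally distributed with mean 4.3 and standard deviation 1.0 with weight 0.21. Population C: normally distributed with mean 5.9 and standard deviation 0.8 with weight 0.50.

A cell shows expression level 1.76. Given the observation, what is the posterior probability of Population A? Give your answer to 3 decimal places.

0.963

By Bayes' theorem, P(k | x) = π_k f_k(x) / Σ_j π_j f_j(x).
Evaluate each component's likelihood at the observed value:
  L_A = 0.300439
  L_B = 0.0158476
  L_C = 7.62924e-07
Weight by the priors:
  π_A·L_A = 0.29 × 0.300439 = 0.0871273
  π_B·L_B = 0.21 × 0.0158476 = 0.00332799
  π_C·L_C = 0.50 × 7.62924e-07 = 3.81462e-07
Denominator: 0.0871273 + 0.00332799 + 3.81462e-07 = 0.0904557
P(Population A | the observation) = 0.0871273 / 0.0904557 ≈ 0.963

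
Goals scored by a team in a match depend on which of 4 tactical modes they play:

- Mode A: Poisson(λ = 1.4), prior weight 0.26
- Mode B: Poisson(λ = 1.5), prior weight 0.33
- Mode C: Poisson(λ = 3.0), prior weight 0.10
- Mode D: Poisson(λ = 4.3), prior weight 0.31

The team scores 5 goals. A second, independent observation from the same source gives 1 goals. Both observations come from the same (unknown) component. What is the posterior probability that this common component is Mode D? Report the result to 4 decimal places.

The responsibility of component k is π_k f_k(x) divided by Σ_j π_j f_j(x).
Since both observations come from the same component, the likelihood for component k is f_k(x₁)·f_k(x₂).
  L_A = [0.0110521] × [0.345236] = 0.0038156
  L_B = [0.01412] × [0.334695] = 0.00472588
  L_C = [0.100819] × [0.149361] = 0.0150584
  L_D = [0.166224] × [0.0583448] = 0.00969833
Multiply by the mixture weights:
  π_A·L_A = 0.26 × 0.0038156 = 0.000992055
  π_B·L_B = 0.33 × 0.00472588 = 0.00155954
  π_C·L_C = 0.10 × 0.0150584 = 0.00150584
  π_D·L_D = 0.31 × 0.00969833 = 0.00300648
Normaliser: 0.000992055 + 0.00155954 + 0.00150584 + 0.00300648 = 0.00706392
Responsibility of Mode D: 0.00300648 / 0.00706392 ≈ 0.4256

0.4256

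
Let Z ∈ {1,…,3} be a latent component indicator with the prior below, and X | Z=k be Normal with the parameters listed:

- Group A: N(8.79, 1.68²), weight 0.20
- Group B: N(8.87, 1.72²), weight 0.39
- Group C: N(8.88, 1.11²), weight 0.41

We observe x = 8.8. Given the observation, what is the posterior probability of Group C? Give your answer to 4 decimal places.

The responsibility of component k is π_k f_k(x) divided by Σ_j π_j f_j(x).
Component likelihoods at x = 8.8:
  p_A = 0.237461
  p_B = 0.231751
  p_C = 0.358475
Multiply by the mixture weights:
  π_A·p_A = 0.20 × 0.237461 = 0.0474923
  π_B·p_B = 0.39 × 0.231751 = 0.090383
  π_C·p_C = 0.41 × 0.358475 = 0.146975
Normaliser: 0.0474923 + 0.090383 + 0.146975 = 0.28485
P(Group C | data) ≈ 0.5160

0.5160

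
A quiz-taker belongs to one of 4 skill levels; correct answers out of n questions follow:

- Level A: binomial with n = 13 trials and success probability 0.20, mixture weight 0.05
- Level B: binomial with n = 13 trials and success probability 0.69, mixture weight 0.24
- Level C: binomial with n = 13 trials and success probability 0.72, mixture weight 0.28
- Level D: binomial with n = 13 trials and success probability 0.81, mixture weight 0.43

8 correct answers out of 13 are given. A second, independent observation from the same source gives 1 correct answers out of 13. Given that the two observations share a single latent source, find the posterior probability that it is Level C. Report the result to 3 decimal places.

Posterior ∝ prior × likelihood, so P(k | x) ∝ π_k f_k(x); normalise over all components.
Since both observations come from the same component, the likelihood for component k is f_k(x₁)·f_k(x₂).
  f_A = [0.00107961] × [0.178671] = 0.000192895
  f_B = [0.189313] × [7.06534e-06] = 1.33756e-06
  f_C = [0.159966] × [2.17356e-06] = 3.47697e-07
  f_D = [0.0590509] × [2.33062e-08] = 1.37625e-09
Unnormalised posteriors:
  π_A·f_A = 0.05 × 0.000192895 = 9.64476e-06
  π_B·f_B = 0.24 × 1.33756e-06 = 3.21014e-07
  π_C·f_C = 0.28 × 3.47697e-07 = 9.73552e-08
  π_D·f_D = 0.43 × 1.37625e-09 = 5.91789e-10
Marginal: 9.64476e-06 + 3.21014e-07 + 9.73552e-08 + 5.91789e-10 = 1.00637e-05
Responsibility of Level C: 9.73552e-08 / 1.00637e-05 ≈ 0.010

0.010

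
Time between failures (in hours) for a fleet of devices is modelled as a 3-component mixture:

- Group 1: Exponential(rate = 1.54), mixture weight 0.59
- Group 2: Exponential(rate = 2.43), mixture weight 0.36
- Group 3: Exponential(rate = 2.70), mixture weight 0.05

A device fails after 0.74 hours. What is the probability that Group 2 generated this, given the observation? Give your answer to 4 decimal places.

0.3192

P(component k | x) = w_k·f_k(x) / marginal(x), where marginal(x) = Σ_j w_j·f_j(x).
Component likelihoods at x = 0.74 hours:
  p_1 = 1.54·e^(−1.54·0.74) = 1.54·e^(−1.1396) = 0.492718
  p_2 = 2.43·e^(−2.43·0.74) = 2.43·e^(−1.7982) = 0.4024
  p_3 = 2.70·e^(−2.70·0.74) = 2.70·e^(−1.9980) = 0.366137
Prior × likelihood for each component:
  w_1·p_1 = 0.59 × 0.492718 = 0.290704
  w_2·p_2 = 0.36 × 0.4024 = 0.144864
  w_3·p_3 = 0.05 × 0.366137 = 0.0183068
Evidence: 0.290704 + 0.144864 + 0.0183068 = 0.453875
So the posterior for Group 2 is 0.144864 / 0.453875 ≈ 0.3192.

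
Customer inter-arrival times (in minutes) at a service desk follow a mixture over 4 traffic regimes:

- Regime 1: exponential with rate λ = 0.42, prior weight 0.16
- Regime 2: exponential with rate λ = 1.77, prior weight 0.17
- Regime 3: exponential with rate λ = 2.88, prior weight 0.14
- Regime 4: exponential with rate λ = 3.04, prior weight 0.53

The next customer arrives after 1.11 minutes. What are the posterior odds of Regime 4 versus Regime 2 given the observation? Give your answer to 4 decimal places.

Only the two components matter; the odds are (w_i f_i(x)) / (w_j f_j(x)).
Evaluate each component's likelihood at the observed value:
  L_1 = 0.42·e^(−0.42·1.11) = 0.42·e^(−0.4662) = 0.2635
  L_2 = 1.77·e^(−1.77·1.11) = 1.77·e^(−1.9647) = 0.24815
  L_3 = 2.88·e^(−2.88·1.11) = 2.88·e^(−3.1968) = 0.117771
  L_4 = 3.04·e^(−3.04·1.11) = 3.04·e^(−3.3744) = 0.104086
Odds = (0.53/0.17) × (0.104086/0.24815) = 3.11765 × 0.419445 ≈ 1.3077

1.3077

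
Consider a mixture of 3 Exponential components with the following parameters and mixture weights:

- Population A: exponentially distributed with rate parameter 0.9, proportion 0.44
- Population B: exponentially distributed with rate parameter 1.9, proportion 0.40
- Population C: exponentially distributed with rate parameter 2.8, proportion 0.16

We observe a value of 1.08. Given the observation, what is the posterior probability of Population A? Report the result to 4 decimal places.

0.5565

P(component k | x) = π_k·f_k(x) / marginal(x), where marginal(x) = Σ_j π_j·f_j(x).
Component likelihoods at x = 1.08:
  p_A = 0.9·e^(−0.9·1.08) = 0.9·e^(−0.9720) = 0.340493
  p_B = 1.9·e^(−1.9·1.08) = 1.9·e^(−2.0520) = 0.244108
  p_C = 2.8·e^(−2.8·1.08) = 2.8·e^(−3.0240) = 0.136098
Weight by the priors:
  π_A·p_A = 0.44 × 0.340493 = 0.149817
  π_B·p_B = 0.40 × 0.244108 = 0.097643
  π_C·p_C = 0.16 × 0.136098 = 0.0217757
Denominator: 0.149817 + 0.097643 + 0.0217757 = 0.269236
P(Population A | data) ≈ 0.5565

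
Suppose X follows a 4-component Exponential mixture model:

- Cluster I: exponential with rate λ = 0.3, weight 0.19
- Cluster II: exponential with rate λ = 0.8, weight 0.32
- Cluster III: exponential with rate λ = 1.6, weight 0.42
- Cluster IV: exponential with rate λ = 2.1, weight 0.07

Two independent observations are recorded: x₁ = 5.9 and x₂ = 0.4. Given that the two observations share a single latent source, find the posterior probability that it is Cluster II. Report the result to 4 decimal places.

0.3352

Apply Bayes' rule: the posterior for each component is proportional to its prior times its likelihood at x.
Since both observations come from the same component, the likelihood for component k is f_k(x₁)·f_k(x₂).
  f_I = [0.3·e^(−0.3·5.9) = 0.3·e^(−1.7700) = 0.0510999] × [0.266076] = 0.0135965
  f_II = [0.8·e^(−0.8·5.9) = 0.8·e^(−4.7200) = 0.00713214] × [0.580919] = 0.0041432
  f_III = [1.6·e^(−1.6·5.9) = 1.6·e^(−9.4400) = 0.000127169] × [0.843668] = 0.000107288
  f_IV = [2.1·e^(−2.1·5.9) = 2.1·e^(−12.3900) = 8.73596e-06] × [0.906592] = 7.91995e-06
Unnormalised posteriors:
  π_I·f_I = 0.19 × 0.0135965 = 0.00258333
  π_II·f_II = 0.32 × 0.0041432 = 0.00132582
  π_III·f_III = 0.42 × 0.000107288 = 4.5061e-05
  π_IV·f_IV = 0.07 × 7.91995e-06 = 5.54397e-07
Evidence: 0.00258333 + 0.00132582 + 4.5061e-05 + 5.54397e-07 = 0.00395477
P(Cluster II | data) ≈ 0.3352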